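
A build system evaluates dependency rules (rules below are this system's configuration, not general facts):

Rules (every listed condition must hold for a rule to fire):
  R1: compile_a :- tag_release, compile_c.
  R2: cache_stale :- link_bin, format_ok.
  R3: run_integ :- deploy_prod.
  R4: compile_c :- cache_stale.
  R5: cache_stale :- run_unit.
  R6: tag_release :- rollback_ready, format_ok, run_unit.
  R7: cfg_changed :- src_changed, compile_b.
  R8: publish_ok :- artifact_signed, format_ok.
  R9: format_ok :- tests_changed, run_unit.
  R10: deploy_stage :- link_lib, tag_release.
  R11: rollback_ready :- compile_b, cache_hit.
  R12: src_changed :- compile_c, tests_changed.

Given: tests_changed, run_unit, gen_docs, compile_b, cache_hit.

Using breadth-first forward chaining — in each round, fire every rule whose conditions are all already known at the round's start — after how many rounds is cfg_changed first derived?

4

Round 1 fires R5, R9, R11, giving cache_stale, format_ok, rollback_ready.
Round 2 fires R4, R6, giving compile_c, tag_release.
Round 3 fires R1, R12, giving compile_a, src_changed.
Round 4 fires R7, giving cfg_changed.
cfg_changed first appears in round 4.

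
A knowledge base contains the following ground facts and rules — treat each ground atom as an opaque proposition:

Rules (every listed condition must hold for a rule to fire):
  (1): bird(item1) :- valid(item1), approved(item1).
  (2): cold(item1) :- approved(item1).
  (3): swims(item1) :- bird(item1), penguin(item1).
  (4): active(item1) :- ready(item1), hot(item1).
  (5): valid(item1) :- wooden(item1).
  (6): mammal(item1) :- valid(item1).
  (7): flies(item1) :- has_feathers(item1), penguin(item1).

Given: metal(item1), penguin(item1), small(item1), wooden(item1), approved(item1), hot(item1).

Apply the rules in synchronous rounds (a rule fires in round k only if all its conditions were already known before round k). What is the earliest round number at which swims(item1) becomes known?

Round 1: (2) [cold(item1) :- approved(item1).]; (5) [valid(item1) :- wooden(item1).]. New: cold(item1), valid(item1).
Round 2: (1) [bird(item1) :- valid(item1), approved(item1).]; (6) [mammal(item1) :- valid(item1).]. New: bird(item1), mammal(item1).
Round 3: (3) [swims(item1) :- bird(item1), penguin(item1).]. New: swims(item1).
swims(item1) first appears in round 3.

3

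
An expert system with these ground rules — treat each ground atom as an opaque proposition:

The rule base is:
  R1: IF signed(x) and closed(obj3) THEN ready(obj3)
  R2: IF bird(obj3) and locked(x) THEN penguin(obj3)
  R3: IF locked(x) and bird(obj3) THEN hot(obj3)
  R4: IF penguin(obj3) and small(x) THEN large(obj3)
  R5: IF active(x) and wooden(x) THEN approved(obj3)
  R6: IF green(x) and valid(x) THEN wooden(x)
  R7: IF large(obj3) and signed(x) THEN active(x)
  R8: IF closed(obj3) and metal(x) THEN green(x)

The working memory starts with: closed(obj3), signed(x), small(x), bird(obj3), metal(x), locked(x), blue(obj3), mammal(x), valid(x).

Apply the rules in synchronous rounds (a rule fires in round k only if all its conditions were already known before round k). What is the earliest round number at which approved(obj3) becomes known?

Round 1 fires R1, R2, R3, R8, giving ready(obj3), penguin(obj3), hot(obj3), green(x).
Round 2 fires R4, R6, giving large(obj3), wooden(x).
Round 3 fires R7, giving active(x).
Round 4 fires R5, giving approved(obj3).
approved(obj3) first appears in round 4.

4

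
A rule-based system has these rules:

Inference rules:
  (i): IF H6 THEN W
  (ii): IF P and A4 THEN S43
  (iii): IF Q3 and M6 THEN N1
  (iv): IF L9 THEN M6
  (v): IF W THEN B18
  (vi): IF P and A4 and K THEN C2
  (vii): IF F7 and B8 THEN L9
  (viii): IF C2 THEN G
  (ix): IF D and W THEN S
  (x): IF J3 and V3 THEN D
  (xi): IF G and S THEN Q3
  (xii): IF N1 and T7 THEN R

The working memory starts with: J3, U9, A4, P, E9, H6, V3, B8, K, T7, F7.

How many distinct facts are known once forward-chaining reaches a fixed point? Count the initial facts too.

Round 1: (i) [IF H6 THEN W]; (ii) [IF P and A4 THEN S43]; (vi) [IF P and A4 and K THEN C2]; (vii) [IF F7 and B8 THEN L9]; (x) [IF J3 and V3 THEN D]. Adds W, S43, C2, L9, D.
Round 2: (iv) [IF L9 THEN M6]; (v) [IF W THEN B18]; (viii) [IF C2 THEN G]; (ix) [IF D and W THEN S]. Adds M6, B18, G, S.
Round 3: (xi) [IF G and S THEN Q3]. Adds Q3.
Round 4: (iii) [IF Q3 and M6 THEN N1]. Adds N1.
Round 5: (xii) [IF N1 and T7 THEN R]. Adds R.
Closure: {A4, B18, B8, C2, D, E9, F7, G, H6, J3, K, L9, M6, N1, P, Q3, R, S, S43, T7, U9, V3, W} — 23 facts.

23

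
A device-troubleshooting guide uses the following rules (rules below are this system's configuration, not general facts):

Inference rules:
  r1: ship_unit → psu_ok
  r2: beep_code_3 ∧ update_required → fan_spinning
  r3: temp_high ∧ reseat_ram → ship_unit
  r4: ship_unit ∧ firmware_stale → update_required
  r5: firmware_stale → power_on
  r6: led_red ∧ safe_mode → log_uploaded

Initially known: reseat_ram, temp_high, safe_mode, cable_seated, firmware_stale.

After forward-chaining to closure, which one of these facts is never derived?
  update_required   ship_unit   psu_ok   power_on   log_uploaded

[1] r3 [temp_high ∧ reseat_ram → ship_unit]; r5 [firmware_stale → power_on]. ⇒ new: ship_unit, power_on.
[2] r1 [ship_unit → psu_ok]; r4 [ship_unit ∧ firmware_stale → update_required]. ⇒ new: psu_ok, update_required.
Derived: ship_unit (round 1), update_required (round 2), power_on (round 1), psu_ok (round 2). log_uploaded never appears in any round.

log_uploaded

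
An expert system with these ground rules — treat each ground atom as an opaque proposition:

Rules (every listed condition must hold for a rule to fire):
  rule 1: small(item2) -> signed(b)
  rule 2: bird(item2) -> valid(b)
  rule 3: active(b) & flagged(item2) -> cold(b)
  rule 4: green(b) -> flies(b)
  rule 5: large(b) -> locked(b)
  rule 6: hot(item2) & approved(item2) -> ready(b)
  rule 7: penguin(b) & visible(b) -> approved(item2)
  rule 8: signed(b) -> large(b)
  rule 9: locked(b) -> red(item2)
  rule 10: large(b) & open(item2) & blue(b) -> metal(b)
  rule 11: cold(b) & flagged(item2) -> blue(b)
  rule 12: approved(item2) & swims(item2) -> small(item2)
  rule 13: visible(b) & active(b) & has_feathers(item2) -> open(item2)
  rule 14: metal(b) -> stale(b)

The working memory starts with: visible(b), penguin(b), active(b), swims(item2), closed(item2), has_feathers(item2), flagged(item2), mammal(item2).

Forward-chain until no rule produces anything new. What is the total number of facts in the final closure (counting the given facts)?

19

Round 1 fires rule 3, rule 7, rule 13, giving cold(b), approved(item2), open(item2).
Round 2 fires rule 11, rule 12, giving blue(b), small(item2).
Round 3 fires rule 1, giving signed(b).
Round 4 fires rule 8, giving large(b).
Round 5 fires rule 5, rule 10, giving locked(b), metal(b).
Round 6 fires rule 9, rule 14, giving red(item2), stale(b).
Closure: {active(b), approved(item2), blue(b), closed(item2), cold(b), flagged(item2), has_feathers(item2), large(b), locked(b), mammal(item2), metal(b), open(item2), penguin(b), red(item2), signed(b), small(item2), stale(b), swims(item2), visible(b)} — 19 facts.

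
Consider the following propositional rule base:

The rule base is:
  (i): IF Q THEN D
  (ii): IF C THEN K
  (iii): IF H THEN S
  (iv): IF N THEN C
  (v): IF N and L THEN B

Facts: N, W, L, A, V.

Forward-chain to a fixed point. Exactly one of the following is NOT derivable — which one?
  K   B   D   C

D

[1] (iv) [IF N THEN C]; (v) [IF N and L THEN B]. ⇒ new: C, B.
[2] (ii) [IF C THEN K]. ⇒ new: K.
Derived: B (round 1), C (round 1), K (round 2). D never appears in any round.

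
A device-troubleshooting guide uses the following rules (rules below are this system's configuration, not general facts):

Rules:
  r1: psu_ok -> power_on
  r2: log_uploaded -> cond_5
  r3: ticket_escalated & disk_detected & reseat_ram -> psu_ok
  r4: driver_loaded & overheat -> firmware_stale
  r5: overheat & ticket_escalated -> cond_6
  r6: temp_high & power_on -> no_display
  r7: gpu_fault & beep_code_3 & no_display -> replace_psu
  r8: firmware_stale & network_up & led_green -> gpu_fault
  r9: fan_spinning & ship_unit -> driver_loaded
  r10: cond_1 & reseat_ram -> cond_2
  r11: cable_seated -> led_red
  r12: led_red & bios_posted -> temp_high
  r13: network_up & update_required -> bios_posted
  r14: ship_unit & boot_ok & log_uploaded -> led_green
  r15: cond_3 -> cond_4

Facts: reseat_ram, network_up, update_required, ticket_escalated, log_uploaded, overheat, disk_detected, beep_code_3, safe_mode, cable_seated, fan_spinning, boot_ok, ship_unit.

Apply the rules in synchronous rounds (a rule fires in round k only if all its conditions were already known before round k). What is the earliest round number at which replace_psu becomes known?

Round 1 — r2, r3, r5, r9, r11, r13, r14, derive cond_5, psu_ok, cond_6, driver_loaded, led_red, bios_posted, led_green.
Round 2 — r1, r4, r12, derive power_on, firmware_stale, temp_high.
Round 3 — r6, r8, derive no_display, gpu_fault.
Round 4 — r7, derive replace_psu.
replace_psu first appears in round 4.

4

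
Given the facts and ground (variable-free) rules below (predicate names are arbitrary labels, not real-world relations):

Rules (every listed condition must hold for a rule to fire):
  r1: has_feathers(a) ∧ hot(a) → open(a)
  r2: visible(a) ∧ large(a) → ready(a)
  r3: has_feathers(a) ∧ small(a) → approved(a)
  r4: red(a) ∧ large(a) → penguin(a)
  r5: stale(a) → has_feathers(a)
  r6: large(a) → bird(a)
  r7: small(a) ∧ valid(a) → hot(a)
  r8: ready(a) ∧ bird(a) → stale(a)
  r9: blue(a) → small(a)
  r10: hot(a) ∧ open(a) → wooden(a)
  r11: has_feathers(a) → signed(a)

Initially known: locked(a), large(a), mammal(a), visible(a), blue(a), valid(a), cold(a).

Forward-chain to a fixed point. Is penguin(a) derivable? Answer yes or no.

no

Round 1 fires r2, r6, r9, giving ready(a), bird(a), small(a).
Round 2 fires r7, r8, giving hot(a), stale(a).
Round 3 fires r5, giving has_feathers(a).
Round 4 fires r1, r3, r11, giving open(a), approved(a), signed(a).
Round 5 fires r10, giving wooden(a).
Fixed point reached. penguin(a) is concluded only by r4; r4 needs red(a) (never derived).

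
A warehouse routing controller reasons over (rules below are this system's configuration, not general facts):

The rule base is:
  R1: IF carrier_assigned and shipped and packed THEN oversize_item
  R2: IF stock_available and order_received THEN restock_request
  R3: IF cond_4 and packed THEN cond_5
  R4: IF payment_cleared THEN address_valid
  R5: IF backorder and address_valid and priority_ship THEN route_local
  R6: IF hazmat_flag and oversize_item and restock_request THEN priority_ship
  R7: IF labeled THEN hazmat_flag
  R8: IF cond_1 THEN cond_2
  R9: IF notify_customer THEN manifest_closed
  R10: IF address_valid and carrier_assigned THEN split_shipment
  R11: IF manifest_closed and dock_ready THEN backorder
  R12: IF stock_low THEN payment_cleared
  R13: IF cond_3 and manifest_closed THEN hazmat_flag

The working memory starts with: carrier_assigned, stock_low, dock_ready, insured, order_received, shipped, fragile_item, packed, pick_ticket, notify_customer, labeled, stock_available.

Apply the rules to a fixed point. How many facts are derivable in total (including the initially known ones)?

22

[1] R1 [IF carrier_assigned and shipped and packed THEN oversize_item]; R2 [IF stock_available and order_received THEN restock_request]; R7 [IF labeled THEN hazmat_flag]; R9 [IF notify_customer THEN manifest_closed]; R12 [IF stock_low THEN payment_cleared]. ⇒ new: oversize_item, restock_request, hazmat_flag, manifest_closed, payment_cleared.
[2] R4 [IF payment_cleared THEN address_valid]; R6 [IF hazmat_flag and oversize_item and restock_request THEN priority_ship]; R11 [IF manifest_closed and dock_ready THEN backorder]. ⇒ new: address_valid, priority_ship, backorder.
[3] R5 [IF backorder and address_valid and priority_ship THEN route_local]; R10 [IF address_valid and carrier_assigned THEN split_shipment]. ⇒ new: route_local, split_shipment.
Closure: {address_valid, backorder, carrier_assigned, dock_ready, fragile_item, hazmat_flag, insured, labeled, manifest_closed, notify_customer, order_received, oversize_item, packed, payment_cleared, pick_ticket, priority_ship, restock_request, route_local, shipped, split_shipment, stock_available, stock_low} — 22 facts.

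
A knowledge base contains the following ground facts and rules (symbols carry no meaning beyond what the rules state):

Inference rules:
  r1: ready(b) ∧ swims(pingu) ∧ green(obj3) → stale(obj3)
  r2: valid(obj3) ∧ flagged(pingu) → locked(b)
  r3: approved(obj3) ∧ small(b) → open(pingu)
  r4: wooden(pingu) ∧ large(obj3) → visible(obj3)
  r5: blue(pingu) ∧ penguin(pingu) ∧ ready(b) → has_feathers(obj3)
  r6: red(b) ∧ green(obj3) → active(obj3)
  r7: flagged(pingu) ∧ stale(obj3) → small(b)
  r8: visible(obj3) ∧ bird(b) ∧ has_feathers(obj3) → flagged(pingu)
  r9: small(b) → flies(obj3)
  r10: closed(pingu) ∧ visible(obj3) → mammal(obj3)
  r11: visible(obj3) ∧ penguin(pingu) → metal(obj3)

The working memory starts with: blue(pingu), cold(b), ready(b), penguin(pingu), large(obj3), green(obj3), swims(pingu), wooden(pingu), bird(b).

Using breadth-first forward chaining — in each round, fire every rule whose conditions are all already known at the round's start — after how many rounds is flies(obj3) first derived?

Round 1 fires r1, r4, r5, giving stale(obj3), visible(obj3), has_feathers(obj3).
Round 2 fires r8, r11, giving flagged(pingu), metal(obj3).
Round 3 fires r7, giving small(b).
Round 4 fires r9, giving flies(obj3).
flies(obj3) first appears in round 4.

4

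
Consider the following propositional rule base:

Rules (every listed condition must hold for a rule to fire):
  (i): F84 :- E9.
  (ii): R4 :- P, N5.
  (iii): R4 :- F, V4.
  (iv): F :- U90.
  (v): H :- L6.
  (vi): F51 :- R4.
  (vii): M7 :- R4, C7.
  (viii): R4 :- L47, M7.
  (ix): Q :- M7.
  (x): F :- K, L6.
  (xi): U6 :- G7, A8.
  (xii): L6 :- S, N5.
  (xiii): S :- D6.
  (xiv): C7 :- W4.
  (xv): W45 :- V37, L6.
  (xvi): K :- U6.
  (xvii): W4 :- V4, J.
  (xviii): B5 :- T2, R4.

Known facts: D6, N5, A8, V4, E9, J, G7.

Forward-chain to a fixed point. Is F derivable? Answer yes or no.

yes

Round 1 — (i), (xi), (xiii), (xvii), derive F84, U6, S, W4.
Round 2 — (xii), (xiv), (xvi), derive L6, C7, K.
Round 3 — (v), (x), derive H, F.
Round 4 — (iii), derive R4.
Round 5 — (vi), (vii), derive F51, M7.
Round 6 — (ix), derive Q.
F appears in round 3, so it is derivable.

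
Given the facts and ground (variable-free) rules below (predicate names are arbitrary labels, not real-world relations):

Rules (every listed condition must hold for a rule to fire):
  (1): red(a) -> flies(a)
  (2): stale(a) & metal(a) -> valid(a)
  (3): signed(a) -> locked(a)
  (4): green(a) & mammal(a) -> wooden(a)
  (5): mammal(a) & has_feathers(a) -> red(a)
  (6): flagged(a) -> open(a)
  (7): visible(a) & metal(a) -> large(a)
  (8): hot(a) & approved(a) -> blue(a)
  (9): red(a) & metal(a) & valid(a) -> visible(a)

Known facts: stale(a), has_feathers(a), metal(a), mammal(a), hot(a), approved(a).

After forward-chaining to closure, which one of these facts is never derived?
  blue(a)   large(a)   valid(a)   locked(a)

locked(a)

Round 1: (2) [stale(a) & metal(a) -> valid(a)]; (5) [mammal(a) & has_feathers(a) -> red(a)]; (8) [hot(a) & approved(a) -> blue(a)]. Adds valid(a), red(a), blue(a).
Round 2: (1) [red(a) -> flies(a)]; (9) [red(a) & metal(a) & valid(a) -> visible(a)]. Adds flies(a), visible(a).
Round 3: (7) [visible(a) & metal(a) -> large(a)]. Adds large(a).
Derived: blue(a) (round 1), valid(a) (round 1), large(a) (round 3). locked(a) never appears in any round.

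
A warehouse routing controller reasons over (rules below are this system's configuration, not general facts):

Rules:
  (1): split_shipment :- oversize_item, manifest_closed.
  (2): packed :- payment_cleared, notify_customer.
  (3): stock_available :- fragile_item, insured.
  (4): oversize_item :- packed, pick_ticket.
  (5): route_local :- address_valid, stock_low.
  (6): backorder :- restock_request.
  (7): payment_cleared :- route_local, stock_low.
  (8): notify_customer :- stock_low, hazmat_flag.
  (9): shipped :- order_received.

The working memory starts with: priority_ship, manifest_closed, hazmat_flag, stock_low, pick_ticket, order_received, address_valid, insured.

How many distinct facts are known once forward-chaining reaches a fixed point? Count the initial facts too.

Round 1 — (5), (8), (9), derive route_local, notify_customer, shipped.
Round 2 — (7), derive payment_cleared.
Round 3 — (2), derive packed.
Round 4 — (4), derive oversize_item.
Round 5 — (1), derive split_shipment.
Closure: {address_valid, hazmat_flag, insured, manifest_closed, notify_customer, order_received, oversize_item, packed, payment_cleared, pick_ticket, priority_ship, route_local, shipped, split_shipment, stock_low} — 15 facts.

15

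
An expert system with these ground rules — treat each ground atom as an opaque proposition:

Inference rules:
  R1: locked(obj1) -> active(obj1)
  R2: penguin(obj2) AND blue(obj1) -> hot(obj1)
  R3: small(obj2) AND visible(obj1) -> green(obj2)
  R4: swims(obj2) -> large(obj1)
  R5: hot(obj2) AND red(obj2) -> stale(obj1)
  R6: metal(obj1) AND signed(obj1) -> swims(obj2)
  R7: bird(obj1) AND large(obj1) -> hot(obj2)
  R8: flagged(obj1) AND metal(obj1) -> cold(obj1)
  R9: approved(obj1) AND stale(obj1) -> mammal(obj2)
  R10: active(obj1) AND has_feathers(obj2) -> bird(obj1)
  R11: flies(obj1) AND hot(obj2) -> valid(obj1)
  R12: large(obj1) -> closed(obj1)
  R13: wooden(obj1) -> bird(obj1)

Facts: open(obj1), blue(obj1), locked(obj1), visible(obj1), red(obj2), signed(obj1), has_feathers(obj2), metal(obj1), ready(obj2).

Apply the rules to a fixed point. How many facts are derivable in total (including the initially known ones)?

16

Round 1: R1 [locked(obj1) -> active(obj1)]; R6 [metal(obj1) AND signed(obj1) -> swims(obj2)]. Adds active(obj1), swims(obj2).
Round 2: R4 [swims(obj2) -> large(obj1)]; R10 [active(obj1) AND has_feathers(obj2) -> bird(obj1)]. Adds large(obj1), bird(obj1).
Round 3: R7 [bird(obj1) AND large(obj1) -> hot(obj2)]; R12 [large(obj1) -> closed(obj1)]. Adds hot(obj2), closed(obj1).
Round 4: R5 [hot(obj2) AND red(obj2) -> stale(obj1)]. Adds stale(obj1).
Closure: {active(obj1), bird(obj1), blue(obj1), closed(obj1), has_feathers(obj2), hot(obj2), large(obj1), locked(obj1), metal(obj1), open(obj1), ready(obj2), red(obj2), signed(obj1), stale(obj1), swims(obj2), visible(obj1)} — 16 facts.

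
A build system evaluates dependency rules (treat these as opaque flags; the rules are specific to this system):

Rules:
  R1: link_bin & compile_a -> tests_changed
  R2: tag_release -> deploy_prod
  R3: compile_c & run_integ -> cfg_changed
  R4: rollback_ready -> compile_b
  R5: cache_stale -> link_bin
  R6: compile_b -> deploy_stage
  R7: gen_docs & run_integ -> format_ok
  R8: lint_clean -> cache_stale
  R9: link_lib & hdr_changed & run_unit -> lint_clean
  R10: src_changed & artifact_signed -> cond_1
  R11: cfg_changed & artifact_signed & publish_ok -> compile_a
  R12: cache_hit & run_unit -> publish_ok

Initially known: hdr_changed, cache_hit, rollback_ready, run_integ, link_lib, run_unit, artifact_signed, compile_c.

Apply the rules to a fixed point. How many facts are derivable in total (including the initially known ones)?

17

Round 1 fires R3, R4, R9, R12, giving cfg_changed, compile_b, lint_clean, publish_ok.
Round 2 fires R6, R8, R11, giving deploy_stage, cache_stale, compile_a.
Round 3 fires R5, giving link_bin.
Round 4 fires R1, giving tests_changed.
Closure: {artifact_signed, cache_hit, cache_stale, cfg_changed, compile_a, compile_b, compile_c, deploy_stage, hdr_changed, link_bin, link_lib, lint_clean, publish_ok, rollback_ready, run_integ, run_unit, tests_changed} — 17 facts.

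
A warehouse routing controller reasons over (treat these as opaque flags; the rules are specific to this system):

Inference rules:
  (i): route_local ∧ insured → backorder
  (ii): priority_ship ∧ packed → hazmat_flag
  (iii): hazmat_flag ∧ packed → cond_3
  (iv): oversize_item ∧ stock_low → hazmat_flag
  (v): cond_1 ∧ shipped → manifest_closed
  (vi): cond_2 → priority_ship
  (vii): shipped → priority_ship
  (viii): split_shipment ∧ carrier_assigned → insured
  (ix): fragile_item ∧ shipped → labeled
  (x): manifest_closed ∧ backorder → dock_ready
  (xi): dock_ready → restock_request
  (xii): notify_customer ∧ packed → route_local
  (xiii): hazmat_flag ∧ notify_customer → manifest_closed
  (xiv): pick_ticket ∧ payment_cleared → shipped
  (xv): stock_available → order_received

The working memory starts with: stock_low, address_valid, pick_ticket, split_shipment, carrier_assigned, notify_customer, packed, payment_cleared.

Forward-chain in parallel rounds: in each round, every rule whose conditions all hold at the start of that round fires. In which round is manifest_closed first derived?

Round 1 fires (viii), (xii), (xiv), giving insured, route_local, shipped.
Round 2 fires (i), (vii), giving backorder, priority_ship.
Round 3 fires (ii), giving hazmat_flag.
Round 4 fires (iii), (xiii), giving cond_3, manifest_closed.
manifest_closed first appears in round 4.

4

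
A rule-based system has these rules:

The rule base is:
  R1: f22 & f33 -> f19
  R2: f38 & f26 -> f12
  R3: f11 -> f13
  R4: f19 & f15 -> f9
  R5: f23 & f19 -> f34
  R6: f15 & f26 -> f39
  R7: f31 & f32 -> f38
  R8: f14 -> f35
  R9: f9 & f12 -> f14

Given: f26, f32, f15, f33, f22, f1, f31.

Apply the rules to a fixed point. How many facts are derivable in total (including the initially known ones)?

[1] R1 [f22 & f33 -> f19]; R6 [f15 & f26 -> f39]; R7 [f31 & f32 -> f38]. ⇒ new: f19, f39, f38.
[2] R2 [f38 & f26 -> f12]; R4 [f19 & f15 -> f9]. ⇒ new: f12, f9.
[3] R9 [f9 & f12 -> f14]. ⇒ new: f14.
[4] R8 [f14 -> f35]. ⇒ new: f35.
Closure: {f1, f12, f14, f15, f19, f22, f26, f31, f32, f33, f35, f38, f39, f9} — 14 facts.

14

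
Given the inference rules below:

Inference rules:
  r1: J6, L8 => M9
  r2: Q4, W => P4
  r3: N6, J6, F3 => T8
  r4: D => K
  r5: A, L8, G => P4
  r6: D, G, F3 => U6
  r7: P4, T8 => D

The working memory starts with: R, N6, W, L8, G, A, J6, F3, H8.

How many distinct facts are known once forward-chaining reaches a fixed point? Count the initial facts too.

[1] r1 [J6, L8 => M9]; r3 [N6, J6, F3 => T8]; r5 [A, L8, G => P4]. ⇒ new: M9, T8, P4.
[2] r7 [P4, T8 => D]. ⇒ new: D.
[3] r4 [D => K]; r6 [D, G, F3 => U6]. ⇒ new: K, U6.
Closure: {A, D, F3, G, H8, J6, K, L8, M9, N6, P4, R, T8, U6, W} — 15 facts.

15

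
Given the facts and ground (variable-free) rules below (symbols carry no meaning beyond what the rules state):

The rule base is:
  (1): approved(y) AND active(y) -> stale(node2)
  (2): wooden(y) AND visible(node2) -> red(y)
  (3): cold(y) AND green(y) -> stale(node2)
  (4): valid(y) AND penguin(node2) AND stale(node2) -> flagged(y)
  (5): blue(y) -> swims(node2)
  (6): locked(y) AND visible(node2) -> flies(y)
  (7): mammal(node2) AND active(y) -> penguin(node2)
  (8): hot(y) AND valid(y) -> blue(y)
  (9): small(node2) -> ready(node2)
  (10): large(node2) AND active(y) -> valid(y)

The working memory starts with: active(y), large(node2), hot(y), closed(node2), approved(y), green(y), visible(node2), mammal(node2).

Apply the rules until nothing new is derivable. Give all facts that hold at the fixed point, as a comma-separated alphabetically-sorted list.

Round 1 fires (1), (7), (10), giving stale(node2), penguin(node2), valid(y).
Round 2 fires (4), (8), giving flagged(y), blue(y).
Round 3 fires (5), giving swims(node2).

active(y), approved(y), blue(y), closed(node2), flagged(y), green(y), hot(y), large(node2), mammal(node2), penguin(node2), stale(node2), swims(node2), valid(y), visible(node2)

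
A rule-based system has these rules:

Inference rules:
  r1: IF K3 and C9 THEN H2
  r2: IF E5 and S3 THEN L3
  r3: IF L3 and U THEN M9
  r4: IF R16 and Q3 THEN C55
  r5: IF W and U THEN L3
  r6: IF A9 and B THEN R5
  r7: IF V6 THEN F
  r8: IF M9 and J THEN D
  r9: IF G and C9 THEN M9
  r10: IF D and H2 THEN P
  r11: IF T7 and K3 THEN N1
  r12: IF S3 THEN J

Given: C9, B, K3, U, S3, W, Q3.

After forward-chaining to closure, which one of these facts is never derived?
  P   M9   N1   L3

Round 1: r1 [IF K3 and C9 THEN H2]; r5 [IF W and U THEN L3]; r12 [IF S3 THEN J]. New: H2, L3, J.
Round 2: r3 [IF L3 and U THEN M9]. New: M9.
Round 3: r8 [IF M9 and J THEN D]. New: D.
Round 4: r10 [IF D and H2 THEN P]. New: P.
Derived: L3 (round 1), P (round 4), M9 (round 2). N1 never appears in any round.

N1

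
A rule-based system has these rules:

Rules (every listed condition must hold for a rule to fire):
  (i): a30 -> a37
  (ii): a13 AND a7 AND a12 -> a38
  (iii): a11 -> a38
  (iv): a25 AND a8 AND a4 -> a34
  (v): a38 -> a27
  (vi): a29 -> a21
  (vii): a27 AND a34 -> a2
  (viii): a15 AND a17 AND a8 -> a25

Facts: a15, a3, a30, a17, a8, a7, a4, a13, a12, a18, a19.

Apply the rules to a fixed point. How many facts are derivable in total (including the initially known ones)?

17

[1] (i) [a30 -> a37]; (ii) [a13 AND a7 AND a12 -> a38]; (viii) [a15 AND a17 AND a8 -> a25]. ⇒ new: a37, a38, a25.
[2] (iv) [a25 AND a8 AND a4 -> a34]; (v) [a38 -> a27]. ⇒ new: a34, a27.
[3] (vii) [a27 AND a34 -> a2]. ⇒ new: a2.
Closure: {a12, a13, a15, a17, a18, a19, a2, a25, a27, a3, a30, a34, a37, a38, a4, a7, a8} — 17 facts.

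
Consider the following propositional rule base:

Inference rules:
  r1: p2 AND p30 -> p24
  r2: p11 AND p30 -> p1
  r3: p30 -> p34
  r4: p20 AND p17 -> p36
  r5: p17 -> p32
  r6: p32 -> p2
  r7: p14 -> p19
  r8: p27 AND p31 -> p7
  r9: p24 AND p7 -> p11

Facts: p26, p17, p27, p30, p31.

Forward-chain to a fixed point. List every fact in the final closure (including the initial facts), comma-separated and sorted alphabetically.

p1, p11, p17, p2, p24, p26, p27, p30, p31, p32, p34, p7

Round 1 fires r3, r5, r8, giving p34, p32, p7.
Round 2 fires r6, giving p2.
Round 3 fires r1, giving p24.
Round 4 fires r9, giving p11.
Round 5 fires r2, giving p1.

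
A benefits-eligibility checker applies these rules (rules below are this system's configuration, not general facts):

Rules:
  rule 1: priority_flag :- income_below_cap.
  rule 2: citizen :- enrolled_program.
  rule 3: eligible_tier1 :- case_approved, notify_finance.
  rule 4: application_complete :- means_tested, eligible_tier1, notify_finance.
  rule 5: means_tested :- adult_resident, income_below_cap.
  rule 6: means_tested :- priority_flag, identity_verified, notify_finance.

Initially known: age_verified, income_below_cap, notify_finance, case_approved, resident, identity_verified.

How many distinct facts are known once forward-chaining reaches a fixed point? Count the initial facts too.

10

Round 1: rule 1 [priority_flag :- income_below_cap.]; rule 3 [eligible_tier1 :- case_approved, notify_finance.]. New: priority_flag, eligible_tier1.
Round 2: rule 6 [means_tested :- priority_flag, identity_verified, notify_finance.]. New: means_tested.
Round 3: rule 4 [application_complete :- means_tested, eligible_tier1, notify_finance.]. New: application_complete.
Closure: {age_verified, application_complete, case_approved, eligible_tier1, identity_verified, income_below_cap, means_tested, notify_finance, priority_flag, resident} — 10 facts.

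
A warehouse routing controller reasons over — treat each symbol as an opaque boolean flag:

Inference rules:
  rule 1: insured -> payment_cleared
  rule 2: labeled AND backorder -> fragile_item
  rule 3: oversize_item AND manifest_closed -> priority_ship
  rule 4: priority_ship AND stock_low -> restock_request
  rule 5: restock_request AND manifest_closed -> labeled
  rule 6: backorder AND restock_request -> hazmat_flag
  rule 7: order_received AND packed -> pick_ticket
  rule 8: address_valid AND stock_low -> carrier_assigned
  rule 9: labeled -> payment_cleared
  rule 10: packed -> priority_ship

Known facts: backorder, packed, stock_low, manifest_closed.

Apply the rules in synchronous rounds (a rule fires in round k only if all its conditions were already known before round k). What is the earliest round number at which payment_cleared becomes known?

[1] rule 10 [packed -> priority_ship]. ⇒ new: priority_ship.
[2] rule 4 [priority_ship AND stock_low -> restock_request]. ⇒ new: restock_request.
[3] rule 5 [restock_request AND manifest_closed -> labeled]; rule 6 [backorder AND restock_request -> hazmat_flag]. ⇒ new: labeled, hazmat_flag.
[4] rule 2 [labeled AND backorder -> fragile_item]; rule 9 [labeled -> payment_cleared]. ⇒ new: fragile_item, payment_cleared.
payment_cleared first appears in round 4.

4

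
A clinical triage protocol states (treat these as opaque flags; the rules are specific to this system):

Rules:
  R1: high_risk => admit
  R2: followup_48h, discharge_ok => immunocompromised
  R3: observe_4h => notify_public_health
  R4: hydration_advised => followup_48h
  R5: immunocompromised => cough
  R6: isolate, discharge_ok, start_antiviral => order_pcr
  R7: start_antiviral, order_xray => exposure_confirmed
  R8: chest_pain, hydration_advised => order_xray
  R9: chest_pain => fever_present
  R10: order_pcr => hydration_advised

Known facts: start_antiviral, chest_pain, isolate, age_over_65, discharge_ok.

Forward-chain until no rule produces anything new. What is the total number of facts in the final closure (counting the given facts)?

13

Round 1 fires R6, R9, giving order_pcr, fever_present.
Round 2 fires R10, giving hydration_advised.
Round 3 fires R4, R8, giving followup_48h, order_xray.
Round 4 fires R2, R7, giving immunocompromised, exposure_confirmed.
Round 5 fires R5, giving cough.
Closure: {age_over_65, chest_pain, cough, discharge_ok, exposure_confirmed, fever_present, followup_48h, hydration_advised, immunocompromised, isolate, order_pcr, order_xray, start_antiviral} — 13 facts.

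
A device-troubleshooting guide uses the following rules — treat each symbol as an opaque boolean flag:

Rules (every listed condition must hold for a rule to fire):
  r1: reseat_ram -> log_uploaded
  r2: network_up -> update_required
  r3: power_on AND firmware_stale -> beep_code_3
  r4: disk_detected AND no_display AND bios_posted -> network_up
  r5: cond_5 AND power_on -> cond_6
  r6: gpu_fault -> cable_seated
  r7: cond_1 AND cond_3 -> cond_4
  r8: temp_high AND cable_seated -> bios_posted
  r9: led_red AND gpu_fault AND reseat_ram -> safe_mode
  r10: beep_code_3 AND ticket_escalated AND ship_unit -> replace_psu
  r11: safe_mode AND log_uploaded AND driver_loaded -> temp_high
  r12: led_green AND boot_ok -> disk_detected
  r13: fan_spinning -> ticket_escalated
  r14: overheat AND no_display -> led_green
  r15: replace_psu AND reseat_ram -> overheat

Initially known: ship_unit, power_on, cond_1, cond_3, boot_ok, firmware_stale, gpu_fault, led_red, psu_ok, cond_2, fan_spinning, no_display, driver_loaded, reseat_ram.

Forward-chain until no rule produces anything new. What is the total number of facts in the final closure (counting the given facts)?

Round 1: r1 [reseat_ram -> log_uploaded]; r3 [power_on AND firmware_stale -> beep_code_3]; r6 [gpu_fault -> cable_seated]; r7 [cond_1 AND cond_3 -> cond_4]; r9 [led_red AND gpu_fault AND reseat_ram -> safe_mode]; r13 [fan_spinning -> ticket_escalated]. New: log_uploaded, beep_code_3, cable_seated, cond_4, safe_mode, ticket_escalated.
Round 2: r10 [beep_code_3 AND ticket_escalated AND ship_unit -> replace_psu]; r11 [safe_mode AND log_uploaded AND driver_loaded -> temp_high]. New: replace_psu, temp_high.
Round 3: r8 [temp_high AND cable_seated -> bios_posted]; r15 [replace_psu AND reseat_ram -> overheat]. New: bios_posted, overheat.
Round 4: r14 [overheat AND no_display -> led_green]. New: led_green.
Round 5: r12 [led_green AND boot_ok -> disk_detected]. New: disk_detected.
Round 6: r4 [disk_detected AND no_display AND bios_posted -> network_up]. New: network_up.
Round 7: r2 [network_up -> update_required]. New: update_required.
Closure: {beep_code_3, bios_posted, boot_ok, cable_seated, cond_1, cond_2, cond_3, cond_4, disk_detected, driver_loaded, fan_spinning, firmware_stale, gpu_fault, led_green, led_red, log_uploaded, network_up, no_display, overheat, power_on, psu_ok, replace_psu, reseat_ram, safe_mode, ship_unit, temp_high, ticket_escalated, update_required} — 28 facts.

28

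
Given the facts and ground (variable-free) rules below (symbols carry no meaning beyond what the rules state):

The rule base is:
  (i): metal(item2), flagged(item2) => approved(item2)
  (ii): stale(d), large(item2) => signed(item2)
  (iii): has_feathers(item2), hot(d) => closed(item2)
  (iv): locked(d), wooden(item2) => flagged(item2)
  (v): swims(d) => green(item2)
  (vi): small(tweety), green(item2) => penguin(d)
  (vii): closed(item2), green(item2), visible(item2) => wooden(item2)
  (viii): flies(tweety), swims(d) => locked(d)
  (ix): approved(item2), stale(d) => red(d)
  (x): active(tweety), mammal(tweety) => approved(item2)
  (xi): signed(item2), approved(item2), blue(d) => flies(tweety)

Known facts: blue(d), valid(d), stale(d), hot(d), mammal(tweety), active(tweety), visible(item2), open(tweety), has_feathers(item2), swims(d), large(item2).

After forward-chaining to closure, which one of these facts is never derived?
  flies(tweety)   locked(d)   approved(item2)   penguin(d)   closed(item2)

penguin(d)

Round 1: (ii) [stale(d), large(item2) => signed(item2)]; (iii) [has_feathers(item2), hot(d) => closed(item2)]; (v) [swims(d) => green(item2)]; (x) [active(tweety), mammal(tweety) => approved(item2)]. Adds signed(item2), closed(item2), green(item2), approved(item2).
Round 2: (vii) [closed(item2), green(item2), visible(item2) => wooden(item2)]; (ix) [approved(item2), stale(d) => red(d)]; (xi) [signed(item2), approved(item2), blue(d) => flies(tweety)]. Adds wooden(item2), red(d), flies(tweety).
Round 3: (viii) [flies(tweety), swims(d) => locked(d)]. Adds locked(d).
Round 4: (iv) [locked(d), wooden(item2) => flagged(item2)]. Adds flagged(item2).
Derived: closed(item2) (round 1), flies(tweety) (round 2), approved(item2) (round 1), locked(d) (round 3). penguin(d) never appears in any round.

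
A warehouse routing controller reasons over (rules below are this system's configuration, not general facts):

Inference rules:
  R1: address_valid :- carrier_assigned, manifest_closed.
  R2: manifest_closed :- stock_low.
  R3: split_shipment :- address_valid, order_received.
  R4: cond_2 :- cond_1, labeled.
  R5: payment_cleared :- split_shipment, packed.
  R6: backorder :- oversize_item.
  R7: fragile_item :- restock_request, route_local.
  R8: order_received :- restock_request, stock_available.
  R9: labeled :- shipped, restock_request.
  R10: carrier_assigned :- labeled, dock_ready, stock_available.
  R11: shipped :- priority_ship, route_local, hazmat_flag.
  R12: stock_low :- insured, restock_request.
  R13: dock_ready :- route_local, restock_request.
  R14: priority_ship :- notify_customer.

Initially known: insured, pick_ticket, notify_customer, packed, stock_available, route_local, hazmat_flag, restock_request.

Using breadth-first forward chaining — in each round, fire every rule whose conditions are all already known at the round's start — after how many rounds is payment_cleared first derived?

Round 1: R7 [fragile_item :- restock_request, route_local.]; R8 [order_received :- restock_request, stock_available.]; R12 [stock_low :- insured, restock_request.]; R13 [dock_ready :- route_local, restock_request.]; R14 [priority_ship :- notify_customer.]. New: fragile_item, order_received, stock_low, dock_ready, priority_ship.
Round 2: R2 [manifest_closed :- stock_low.]; R11 [shipped :- priority_ship, route_local, hazmat_flag.]. New: manifest_closed, shipped.
Round 3: R9 [labeled :- shipped, restock_request.]. New: labeled.
Round 4: R10 [carrier_assigned :- labeled, dock_ready, stock_available.]. New: carrier_assigned.
Round 5: R1 [address_valid :- carrier_assigned, manifest_closed.]. New: address_valid.
Round 6: R3 [split_shipment :- address_valid, order_received.]. New: split_shipment.
Round 7: R5 [payment_cleared :- split_shipment, packed.]. New: payment_cleared.
payment_cleared first appears in round 7.

7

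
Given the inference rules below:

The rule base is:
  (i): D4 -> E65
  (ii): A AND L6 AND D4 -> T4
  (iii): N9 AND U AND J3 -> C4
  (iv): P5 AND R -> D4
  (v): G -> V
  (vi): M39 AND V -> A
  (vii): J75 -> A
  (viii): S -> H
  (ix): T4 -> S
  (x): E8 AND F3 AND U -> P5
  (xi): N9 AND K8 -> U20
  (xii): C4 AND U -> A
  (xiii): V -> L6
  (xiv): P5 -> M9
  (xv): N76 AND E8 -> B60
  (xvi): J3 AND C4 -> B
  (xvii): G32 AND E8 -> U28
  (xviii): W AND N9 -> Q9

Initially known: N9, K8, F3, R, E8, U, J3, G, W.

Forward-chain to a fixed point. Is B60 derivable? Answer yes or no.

Round 1 — (iii), (v), (x), (xi), (xviii), derive C4, V, P5, U20, Q9.
Round 2 — (iv), (xii), (xiii), (xiv), (xvi), derive D4, A, L6, M9, B.
Round 3 — (i), (ii), derive E65, T4.
Round 4 — (ix), derive S.
Round 5 — (viii), derive H.
Fixed point reached. B60 is concluded only by (xv); (xv) needs N76 (never derived).

no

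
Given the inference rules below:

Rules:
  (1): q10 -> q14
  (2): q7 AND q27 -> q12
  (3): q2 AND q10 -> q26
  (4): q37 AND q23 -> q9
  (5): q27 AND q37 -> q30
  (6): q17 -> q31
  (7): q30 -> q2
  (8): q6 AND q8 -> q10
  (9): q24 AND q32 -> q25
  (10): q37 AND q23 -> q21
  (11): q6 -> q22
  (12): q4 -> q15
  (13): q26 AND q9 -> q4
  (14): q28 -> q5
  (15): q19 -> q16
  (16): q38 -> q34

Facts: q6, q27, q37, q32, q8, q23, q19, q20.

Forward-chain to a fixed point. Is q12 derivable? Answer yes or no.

Round 1: (4) [q37 AND q23 -> q9]; (5) [q27 AND q37 -> q30]; (8) [q6 AND q8 -> q10]; (10) [q37 AND q23 -> q21]; (11) [q6 -> q22]; (15) [q19 -> q16]. New: q9, q30, q10, q21, q22, q16.
Round 2: (1) [q10 -> q14]; (7) [q30 -> q2]. New: q14, q2.
Round 3: (3) [q2 AND q10 -> q26]. New: q26.
Round 4: (13) [q26 AND q9 -> q4]. New: q4.
Round 5: (12) [q4 -> q15]. New: q15.
Fixed point reached. q12 is concluded only by (2); (2) needs q7 (never derived).

no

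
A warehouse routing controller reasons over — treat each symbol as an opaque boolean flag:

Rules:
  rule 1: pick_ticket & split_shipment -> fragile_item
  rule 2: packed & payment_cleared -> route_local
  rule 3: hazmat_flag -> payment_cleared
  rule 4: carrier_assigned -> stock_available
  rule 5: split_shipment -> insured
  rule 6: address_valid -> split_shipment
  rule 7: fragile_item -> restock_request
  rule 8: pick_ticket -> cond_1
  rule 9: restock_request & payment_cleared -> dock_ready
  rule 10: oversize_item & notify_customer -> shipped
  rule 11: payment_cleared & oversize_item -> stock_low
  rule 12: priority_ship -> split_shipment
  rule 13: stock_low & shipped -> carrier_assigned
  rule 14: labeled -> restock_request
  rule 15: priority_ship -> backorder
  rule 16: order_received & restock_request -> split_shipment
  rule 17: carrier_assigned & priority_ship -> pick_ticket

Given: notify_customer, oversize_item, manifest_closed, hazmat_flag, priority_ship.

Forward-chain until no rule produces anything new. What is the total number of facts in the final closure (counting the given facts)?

18

Round 1 — rule 3, rule 10, rule 12, rule 15, derive payment_cleared, shipped, split_shipment, backorder.
Round 2 — rule 5, rule 11, derive insured, stock_low.
Round 3 — rule 13, derive carrier_assigned.
Round 4 — rule 4, rule 17, derive stock_available, pick_ticket.
Round 5 — rule 1, rule 8, derive fragile_item, cond_1.
Round 6 — rule 7, derive restock_request.
Round 7 — rule 9, derive dock_ready.
Closure: {backorder, carrier_assigned, cond_1, dock_ready, fragile_item, hazmat_flag, insured, manifest_closed, notify_customer, oversize_item, payment_cleared, pick_ticket, priority_ship, restock_request, shipped, split_shipment, stock_available, stock_low} — 18 facts.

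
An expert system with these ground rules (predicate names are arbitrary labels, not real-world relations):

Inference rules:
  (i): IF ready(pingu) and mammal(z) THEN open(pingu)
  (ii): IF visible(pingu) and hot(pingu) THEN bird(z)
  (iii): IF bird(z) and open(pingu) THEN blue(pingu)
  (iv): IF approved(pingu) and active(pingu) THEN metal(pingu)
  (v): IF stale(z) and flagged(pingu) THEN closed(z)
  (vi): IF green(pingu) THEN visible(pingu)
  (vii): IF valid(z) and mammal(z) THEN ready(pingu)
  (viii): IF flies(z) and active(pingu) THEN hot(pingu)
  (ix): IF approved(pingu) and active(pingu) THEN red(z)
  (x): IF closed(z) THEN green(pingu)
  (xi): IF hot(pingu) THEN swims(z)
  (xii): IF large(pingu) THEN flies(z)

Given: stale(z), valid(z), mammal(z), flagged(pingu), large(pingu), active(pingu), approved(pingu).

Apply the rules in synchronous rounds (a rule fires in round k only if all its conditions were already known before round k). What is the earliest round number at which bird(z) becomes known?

Round 1 fires (iv), (v), (vii), (ix), (xii), giving metal(pingu), closed(z), ready(pingu), red(z), flies(z).
Round 2 fires (i), (viii), (x), giving open(pingu), hot(pingu), green(pingu).
Round 3 fires (vi), (xi), giving visible(pingu), swims(z).
Round 4 fires (ii), giving bird(z).
bird(z) first appears in round 4.

4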